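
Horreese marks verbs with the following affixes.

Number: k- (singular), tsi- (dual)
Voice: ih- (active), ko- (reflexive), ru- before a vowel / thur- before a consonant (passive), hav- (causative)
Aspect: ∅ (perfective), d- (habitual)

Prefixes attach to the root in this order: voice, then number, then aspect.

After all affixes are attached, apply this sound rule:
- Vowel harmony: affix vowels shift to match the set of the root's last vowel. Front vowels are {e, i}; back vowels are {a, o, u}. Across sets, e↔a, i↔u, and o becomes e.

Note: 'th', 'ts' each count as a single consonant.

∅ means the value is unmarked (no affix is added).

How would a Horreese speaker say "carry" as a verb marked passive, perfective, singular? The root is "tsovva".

Attach voice passive thur- (before consonant 'ts') → thurtsovva.
Attach number singular k- → kthurtsovva.
aspect = perfective: zero marking, form stays kthurtsovva.
Vowel harmony: no change.

kthurtsovva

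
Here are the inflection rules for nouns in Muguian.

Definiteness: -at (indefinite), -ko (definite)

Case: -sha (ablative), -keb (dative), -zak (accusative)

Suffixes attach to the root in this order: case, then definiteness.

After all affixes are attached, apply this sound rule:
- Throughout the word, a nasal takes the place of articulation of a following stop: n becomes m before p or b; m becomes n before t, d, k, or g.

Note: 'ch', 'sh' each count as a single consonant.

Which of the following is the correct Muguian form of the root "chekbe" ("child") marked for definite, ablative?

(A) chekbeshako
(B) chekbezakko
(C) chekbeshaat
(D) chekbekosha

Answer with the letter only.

Attach case ablative -sha → chekbesha.
Attach definiteness definite -ko → chekbeshako.
Nasal assimilation: no change.
So the correct form is chekbeshako, option (A).
(B) chekbezakko is wrong: it uses accusative instead of ablative for case.
(C) chekbeshaat is wrong: it uses indefinite instead of definite for definiteness.
(D) chekbekosha is wrong: it has the affixes in the wrong order.

A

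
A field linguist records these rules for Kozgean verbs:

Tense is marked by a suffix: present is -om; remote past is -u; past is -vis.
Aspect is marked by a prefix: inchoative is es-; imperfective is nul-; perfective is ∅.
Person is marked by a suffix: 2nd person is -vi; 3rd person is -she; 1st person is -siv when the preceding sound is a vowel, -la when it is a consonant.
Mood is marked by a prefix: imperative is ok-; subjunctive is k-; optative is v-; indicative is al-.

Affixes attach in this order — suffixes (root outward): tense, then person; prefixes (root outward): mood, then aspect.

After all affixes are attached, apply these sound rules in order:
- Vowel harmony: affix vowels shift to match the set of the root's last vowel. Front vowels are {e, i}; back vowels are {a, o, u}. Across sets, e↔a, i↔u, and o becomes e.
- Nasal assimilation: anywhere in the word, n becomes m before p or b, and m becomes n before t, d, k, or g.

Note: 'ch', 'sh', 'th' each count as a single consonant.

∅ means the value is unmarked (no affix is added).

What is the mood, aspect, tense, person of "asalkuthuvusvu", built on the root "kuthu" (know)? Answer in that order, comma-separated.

indicative, inchoative, past, 2nd person

Segment: es-al-kuthu-vis-vi.
mood: al- → indicative.
aspect: es- → inchoative.
tense: -vis → past.
person: -vi → 2nd person.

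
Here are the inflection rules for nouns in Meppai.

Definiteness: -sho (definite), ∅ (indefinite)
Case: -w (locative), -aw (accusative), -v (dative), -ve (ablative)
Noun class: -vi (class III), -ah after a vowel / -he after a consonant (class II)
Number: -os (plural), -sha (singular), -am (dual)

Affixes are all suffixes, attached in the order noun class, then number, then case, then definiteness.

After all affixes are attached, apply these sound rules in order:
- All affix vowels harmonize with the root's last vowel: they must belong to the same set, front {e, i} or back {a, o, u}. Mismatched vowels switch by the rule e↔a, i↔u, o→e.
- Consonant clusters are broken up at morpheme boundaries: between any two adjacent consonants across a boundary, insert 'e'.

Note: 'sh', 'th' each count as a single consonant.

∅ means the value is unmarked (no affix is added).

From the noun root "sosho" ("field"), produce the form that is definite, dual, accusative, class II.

Attach noun class class II -ah (after vowel 'o') → soshoah.
Attach number dual -am → soshoaham.
Attach case accusative -aw → soshoahamaw.
Attach definiteness definite -sho → soshoahamawsho.
Vowel harmony: no change.
Apply epenthesis: soshoahamawsho → soshoahamawesho.

soshoahamawesho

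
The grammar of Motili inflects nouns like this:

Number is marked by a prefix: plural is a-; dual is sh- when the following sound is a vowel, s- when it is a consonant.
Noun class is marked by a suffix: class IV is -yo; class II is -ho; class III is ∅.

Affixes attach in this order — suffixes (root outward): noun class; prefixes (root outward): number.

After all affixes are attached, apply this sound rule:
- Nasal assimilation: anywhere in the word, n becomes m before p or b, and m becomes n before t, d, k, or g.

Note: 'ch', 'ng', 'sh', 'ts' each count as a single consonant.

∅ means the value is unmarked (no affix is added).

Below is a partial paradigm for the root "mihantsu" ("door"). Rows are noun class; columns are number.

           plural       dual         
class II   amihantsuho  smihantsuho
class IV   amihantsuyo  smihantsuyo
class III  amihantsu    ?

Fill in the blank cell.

smihantsu

Attach number dual s- (before consonant 'm') → smihantsu.
noun class = class III: zero marking, form stays smihantsu.
Nasal assimilation: no change.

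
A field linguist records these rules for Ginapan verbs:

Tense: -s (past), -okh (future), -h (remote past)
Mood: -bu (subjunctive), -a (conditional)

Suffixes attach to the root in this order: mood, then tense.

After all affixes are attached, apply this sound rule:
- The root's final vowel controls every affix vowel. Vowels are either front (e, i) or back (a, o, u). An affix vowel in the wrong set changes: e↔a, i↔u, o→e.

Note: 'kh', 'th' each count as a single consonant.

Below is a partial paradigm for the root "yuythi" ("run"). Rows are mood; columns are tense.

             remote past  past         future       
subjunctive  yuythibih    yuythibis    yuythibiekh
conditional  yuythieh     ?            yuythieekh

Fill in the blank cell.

Attach mood conditional -a → yuythia.
Attach tense past -s → yuythias.
Apply vowel harmony: yuythias → yuythies.

yuythies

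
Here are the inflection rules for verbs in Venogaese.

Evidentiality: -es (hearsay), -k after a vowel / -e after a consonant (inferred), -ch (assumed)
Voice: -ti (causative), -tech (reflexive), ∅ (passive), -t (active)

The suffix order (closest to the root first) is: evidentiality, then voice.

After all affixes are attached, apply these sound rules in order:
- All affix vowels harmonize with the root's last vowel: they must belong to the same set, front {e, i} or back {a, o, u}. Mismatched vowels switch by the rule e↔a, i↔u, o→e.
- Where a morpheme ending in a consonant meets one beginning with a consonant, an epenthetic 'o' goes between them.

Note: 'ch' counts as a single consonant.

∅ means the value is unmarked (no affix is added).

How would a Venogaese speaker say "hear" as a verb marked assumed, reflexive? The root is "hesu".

hesuchotach

Attach evidentiality assumed -ch → hesuch.
Attach voice reflexive -tech → hesuchtech.
Apply vowel harmony: hesuchtech → hesuchtach.
Apply epenthesis: hesuchtach → hesuchotach.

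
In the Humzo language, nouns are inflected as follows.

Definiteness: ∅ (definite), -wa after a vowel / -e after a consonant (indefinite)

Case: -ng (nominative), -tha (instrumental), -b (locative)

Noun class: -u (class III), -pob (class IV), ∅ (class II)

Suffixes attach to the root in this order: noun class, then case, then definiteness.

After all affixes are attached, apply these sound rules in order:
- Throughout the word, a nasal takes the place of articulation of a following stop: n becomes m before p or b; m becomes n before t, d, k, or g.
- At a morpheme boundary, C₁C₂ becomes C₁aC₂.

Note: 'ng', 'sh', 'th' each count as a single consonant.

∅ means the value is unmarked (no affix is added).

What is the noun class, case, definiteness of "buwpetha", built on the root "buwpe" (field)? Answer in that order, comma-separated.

Segment: buwpe-tha.
noun class: ∅ → class II.
case: -tha → instrumental.
definiteness: ∅ → definite.

class II, instrumental, definite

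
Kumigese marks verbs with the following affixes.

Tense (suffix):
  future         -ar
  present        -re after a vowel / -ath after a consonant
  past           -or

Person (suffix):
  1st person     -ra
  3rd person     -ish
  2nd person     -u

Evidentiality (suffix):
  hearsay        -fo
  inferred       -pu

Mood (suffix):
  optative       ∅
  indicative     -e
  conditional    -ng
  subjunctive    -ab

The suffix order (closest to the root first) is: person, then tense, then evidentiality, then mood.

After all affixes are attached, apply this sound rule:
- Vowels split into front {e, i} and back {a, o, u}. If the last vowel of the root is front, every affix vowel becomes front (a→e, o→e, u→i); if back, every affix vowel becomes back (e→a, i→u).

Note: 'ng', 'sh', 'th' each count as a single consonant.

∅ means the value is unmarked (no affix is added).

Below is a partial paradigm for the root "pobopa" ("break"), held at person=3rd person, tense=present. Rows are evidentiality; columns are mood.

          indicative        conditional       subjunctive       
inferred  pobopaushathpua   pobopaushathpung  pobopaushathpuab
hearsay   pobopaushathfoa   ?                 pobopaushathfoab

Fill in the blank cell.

pobopaushathfong

Attach person 3rd person -ish → pobopaish.
Attach tense present -ath (after consonant 'sh') → pobopaishath.
Attach evidentiality hearsay -fo → pobopaishathfo.
Attach mood conditional -ng → pobopaishathfong.
Apply vowel harmony: pobopaishathfong → pobopaushathfong.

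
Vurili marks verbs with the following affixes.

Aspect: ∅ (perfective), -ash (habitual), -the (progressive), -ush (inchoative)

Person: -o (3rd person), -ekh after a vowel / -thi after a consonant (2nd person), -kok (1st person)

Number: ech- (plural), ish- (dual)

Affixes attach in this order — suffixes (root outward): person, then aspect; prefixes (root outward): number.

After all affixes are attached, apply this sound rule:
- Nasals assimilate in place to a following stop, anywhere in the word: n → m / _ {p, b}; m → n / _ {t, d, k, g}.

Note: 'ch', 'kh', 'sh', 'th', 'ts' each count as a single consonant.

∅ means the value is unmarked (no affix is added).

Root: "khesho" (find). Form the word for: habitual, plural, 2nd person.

Attach person 2nd person -ekh (after vowel 'o') → kheshoekh.
Attach aspect habitual -ash → kheshoekhash.
Attach number plural ech- → echkheshoekhash.
Nasal assimilation: no change.

echkheshoekhash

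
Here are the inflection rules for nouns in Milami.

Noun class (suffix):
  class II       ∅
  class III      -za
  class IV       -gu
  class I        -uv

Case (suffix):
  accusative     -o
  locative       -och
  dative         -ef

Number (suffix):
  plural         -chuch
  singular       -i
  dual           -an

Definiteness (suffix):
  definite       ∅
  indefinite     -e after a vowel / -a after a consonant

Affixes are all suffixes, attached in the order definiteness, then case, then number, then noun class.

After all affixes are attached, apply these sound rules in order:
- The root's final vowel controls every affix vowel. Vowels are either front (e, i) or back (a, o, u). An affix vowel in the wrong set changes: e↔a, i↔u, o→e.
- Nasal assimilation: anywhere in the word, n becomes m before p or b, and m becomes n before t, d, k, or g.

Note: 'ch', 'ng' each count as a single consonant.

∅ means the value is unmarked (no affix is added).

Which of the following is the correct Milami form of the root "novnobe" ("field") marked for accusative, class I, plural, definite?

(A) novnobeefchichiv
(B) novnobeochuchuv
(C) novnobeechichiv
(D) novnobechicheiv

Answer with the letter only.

definiteness = definite: zero marking, form stays novnobe.
Attach case accusative -o → novnobeo.
Attach number plural -chuch → novnobeochuch.
Attach noun class class I -uv → novnobeochuchuv.
Apply vowel harmony: novnobeochuchuv → novnobeechichiv.
Nasal assimilation: no change.
So the correct form is novnobeechichiv, option (C).
(D) novnobechicheiv is wrong: it has the affixes in the wrong order.
(B) novnobeochuchuv is wrong: it fails to apply the sound rule(s).
(A) novnobeefchichiv is wrong: it uses dative instead of accusative for case.

C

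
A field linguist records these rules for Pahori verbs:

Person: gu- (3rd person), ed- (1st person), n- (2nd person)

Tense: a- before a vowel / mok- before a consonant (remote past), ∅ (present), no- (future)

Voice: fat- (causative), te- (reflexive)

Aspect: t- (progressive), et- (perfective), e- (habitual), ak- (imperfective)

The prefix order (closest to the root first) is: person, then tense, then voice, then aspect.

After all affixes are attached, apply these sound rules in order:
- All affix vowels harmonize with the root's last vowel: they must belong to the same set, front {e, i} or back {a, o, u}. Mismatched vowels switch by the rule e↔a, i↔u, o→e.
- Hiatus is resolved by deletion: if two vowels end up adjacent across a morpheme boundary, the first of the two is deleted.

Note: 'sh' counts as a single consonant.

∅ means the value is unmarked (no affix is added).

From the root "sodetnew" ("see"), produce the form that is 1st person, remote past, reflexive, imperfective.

ektedsodetnew

Attach person 1st person ed- → edsodetnew.
Attach tense remote past a- (before vowel 'e') → aedsodetnew.
Attach voice reflexive te- → teaedsodetnew.
Attach aspect imperfective ak- → akteaedsodetnew.
Apply vowel harmony: akteaedsodetnew → ekteeedsodetnew.
Apply vowel deletion: ekteeedsodetnew → ektedsodetnew.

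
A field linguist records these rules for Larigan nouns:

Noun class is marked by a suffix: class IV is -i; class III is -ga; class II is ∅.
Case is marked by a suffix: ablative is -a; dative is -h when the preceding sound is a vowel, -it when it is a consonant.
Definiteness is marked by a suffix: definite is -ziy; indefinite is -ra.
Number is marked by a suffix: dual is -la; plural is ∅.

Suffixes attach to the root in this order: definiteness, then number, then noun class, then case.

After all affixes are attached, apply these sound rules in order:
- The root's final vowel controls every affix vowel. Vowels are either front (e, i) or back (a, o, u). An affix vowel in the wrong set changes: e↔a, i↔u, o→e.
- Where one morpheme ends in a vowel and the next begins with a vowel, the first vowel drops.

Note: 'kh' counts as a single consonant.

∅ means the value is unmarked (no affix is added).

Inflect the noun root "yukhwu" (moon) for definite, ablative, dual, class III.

Attach definiteness definite -ziy → yukhwuziy.
Attach number dual -la → yukhwuziyla.
Attach noun class class III -ga → yukhwuziylaga.
Attach case ablative -a → yukhwuziylagaa.
Apply vowel harmony: yukhwuziylagaa → yukhwuzuylagaa.
Apply vowel deletion: yukhwuzuylagaa → yukhwuzuylaga.

yukhwuzuylaga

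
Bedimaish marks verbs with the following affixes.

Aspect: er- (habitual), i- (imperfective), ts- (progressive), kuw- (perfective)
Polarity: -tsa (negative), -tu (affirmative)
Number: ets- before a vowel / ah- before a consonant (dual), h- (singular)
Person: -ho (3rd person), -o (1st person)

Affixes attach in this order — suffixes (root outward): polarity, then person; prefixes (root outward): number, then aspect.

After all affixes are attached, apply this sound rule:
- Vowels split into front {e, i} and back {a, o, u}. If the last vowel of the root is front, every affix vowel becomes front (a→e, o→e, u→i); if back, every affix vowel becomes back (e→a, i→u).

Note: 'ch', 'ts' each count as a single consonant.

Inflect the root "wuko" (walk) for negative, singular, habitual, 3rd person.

Attach polarity negative -tsa → wukotsa.
Attach person 3rd person -ho → wukotsaho.
Attach number singular h- → hwukotsaho.
Attach aspect habitual er- → erhwukotsaho.
Apply vowel harmony: erhwukotsaho → arhwukotsaho.

arhwukotsaho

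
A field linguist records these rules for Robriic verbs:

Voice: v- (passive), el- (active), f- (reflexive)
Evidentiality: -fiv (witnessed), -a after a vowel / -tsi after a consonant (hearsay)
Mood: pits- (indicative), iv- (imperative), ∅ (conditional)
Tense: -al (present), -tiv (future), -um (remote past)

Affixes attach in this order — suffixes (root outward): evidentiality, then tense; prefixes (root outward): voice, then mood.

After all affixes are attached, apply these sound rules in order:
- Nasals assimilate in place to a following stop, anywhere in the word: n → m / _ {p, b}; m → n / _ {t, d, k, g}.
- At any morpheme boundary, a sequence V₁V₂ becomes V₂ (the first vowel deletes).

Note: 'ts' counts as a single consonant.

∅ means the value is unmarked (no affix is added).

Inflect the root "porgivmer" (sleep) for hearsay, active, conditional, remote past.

elporgivmertsum

Attach voice active el- → elporgivmer.
mood = conditional: zero marking, form stays elporgivmer.
Attach evidentiality hearsay -tsi (after consonant 'r') → elporgivmertsi.
Attach tense remote past -um → elporgivmertsium.
Nasal assimilation: no change.
Apply vowel deletion: elporgivmertsium → elporgivmertsum.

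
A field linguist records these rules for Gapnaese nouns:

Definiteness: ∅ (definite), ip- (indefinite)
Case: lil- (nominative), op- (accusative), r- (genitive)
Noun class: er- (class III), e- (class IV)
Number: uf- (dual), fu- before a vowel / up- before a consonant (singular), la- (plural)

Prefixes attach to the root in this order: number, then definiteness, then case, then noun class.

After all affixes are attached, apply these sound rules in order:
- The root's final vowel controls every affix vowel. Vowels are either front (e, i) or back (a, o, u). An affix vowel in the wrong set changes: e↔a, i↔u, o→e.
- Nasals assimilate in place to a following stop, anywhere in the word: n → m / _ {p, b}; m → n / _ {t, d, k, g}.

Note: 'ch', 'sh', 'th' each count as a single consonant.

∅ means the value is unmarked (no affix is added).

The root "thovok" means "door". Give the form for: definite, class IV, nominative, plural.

alullathovok

Attach number plural la- → lathovok.
definiteness = definite: zero marking, form stays lathovok.
Attach case nominative lil- → lillathovok.
Attach noun class class IV e- → elillathovok.
Apply vowel harmony: elillathovok → alullathovok.
Nasal assimilation: no change.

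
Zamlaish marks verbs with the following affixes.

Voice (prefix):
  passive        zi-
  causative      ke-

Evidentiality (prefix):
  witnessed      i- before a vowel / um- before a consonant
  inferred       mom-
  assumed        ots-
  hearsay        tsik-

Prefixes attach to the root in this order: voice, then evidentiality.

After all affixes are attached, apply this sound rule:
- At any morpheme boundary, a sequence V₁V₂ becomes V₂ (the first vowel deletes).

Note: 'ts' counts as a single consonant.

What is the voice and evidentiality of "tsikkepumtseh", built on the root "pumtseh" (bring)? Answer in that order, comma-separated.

causative, hearsay

Segment: tsik-ke-pumtseh.
voice: ke- → causative.
evidentiality: tsik- → hearsay.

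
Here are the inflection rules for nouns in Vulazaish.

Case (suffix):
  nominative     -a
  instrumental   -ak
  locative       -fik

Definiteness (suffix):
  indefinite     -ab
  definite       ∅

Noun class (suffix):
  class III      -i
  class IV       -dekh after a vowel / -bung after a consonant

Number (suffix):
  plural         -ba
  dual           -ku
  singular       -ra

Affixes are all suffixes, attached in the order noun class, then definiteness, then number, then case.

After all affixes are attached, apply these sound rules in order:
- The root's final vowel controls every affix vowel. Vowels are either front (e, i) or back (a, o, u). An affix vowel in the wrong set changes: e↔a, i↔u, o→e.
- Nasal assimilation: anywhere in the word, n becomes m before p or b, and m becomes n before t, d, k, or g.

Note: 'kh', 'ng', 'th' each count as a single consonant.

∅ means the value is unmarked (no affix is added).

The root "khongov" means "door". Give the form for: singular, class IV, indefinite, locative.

khongovbungabrafuk

Attach noun class class IV -bung (after consonant 'v') → khongovbung.
Attach definiteness indefinite -ab → khongovbungab.
Attach number singular -ra → khongovbungabra.
Attach case locative -fik → khongovbungabrafik.
Apply vowel harmony: khongovbungabrafik → khongovbungabrafuk.
Nasal assimilation: no change.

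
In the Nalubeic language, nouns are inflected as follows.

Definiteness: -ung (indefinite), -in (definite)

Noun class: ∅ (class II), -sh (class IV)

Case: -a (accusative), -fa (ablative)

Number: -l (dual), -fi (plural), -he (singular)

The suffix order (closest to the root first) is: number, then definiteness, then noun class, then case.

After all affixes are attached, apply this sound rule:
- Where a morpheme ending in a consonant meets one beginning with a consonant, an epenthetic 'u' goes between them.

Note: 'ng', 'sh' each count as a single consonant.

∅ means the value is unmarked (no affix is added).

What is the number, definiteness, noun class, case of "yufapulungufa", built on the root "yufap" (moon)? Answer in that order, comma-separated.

Segment: yufap-l-ung-fa.
number: -l → dual.
definiteness: -ung → indefinite.
noun class: ∅ → class II.
case: -fa → ablative.

dual, indefinite, class II, ablative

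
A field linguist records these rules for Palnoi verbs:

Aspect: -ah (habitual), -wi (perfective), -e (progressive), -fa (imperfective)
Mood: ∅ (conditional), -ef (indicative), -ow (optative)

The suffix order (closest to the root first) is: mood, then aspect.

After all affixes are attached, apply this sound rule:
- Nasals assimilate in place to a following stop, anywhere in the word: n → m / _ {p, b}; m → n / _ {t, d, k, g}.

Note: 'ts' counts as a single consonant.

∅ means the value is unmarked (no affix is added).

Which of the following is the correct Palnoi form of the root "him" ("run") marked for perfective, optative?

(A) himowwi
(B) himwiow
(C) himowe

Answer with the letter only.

A

Attach mood optative -ow → himow.
Attach aspect perfective -wi → himowwi.
Nasal assimilation: no change.
So the correct form is himowwi, option (A).
(B) himwiow is wrong: it has the affixes in the wrong order.
(C) himowe is wrong: it uses progressive instead of perfective for aspect.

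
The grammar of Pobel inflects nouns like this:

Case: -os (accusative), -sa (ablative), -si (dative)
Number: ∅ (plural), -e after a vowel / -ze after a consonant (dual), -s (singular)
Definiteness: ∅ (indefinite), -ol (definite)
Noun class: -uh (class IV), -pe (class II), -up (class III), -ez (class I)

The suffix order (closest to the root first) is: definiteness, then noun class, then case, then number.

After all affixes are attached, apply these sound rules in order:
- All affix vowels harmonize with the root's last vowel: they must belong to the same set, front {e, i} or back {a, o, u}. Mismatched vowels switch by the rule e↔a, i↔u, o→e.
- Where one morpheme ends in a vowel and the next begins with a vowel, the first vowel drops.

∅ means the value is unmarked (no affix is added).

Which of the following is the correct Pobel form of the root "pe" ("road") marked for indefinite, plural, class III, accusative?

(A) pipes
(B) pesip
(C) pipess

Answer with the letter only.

definiteness = indefinite: zero marking, form stays pe.
Attach noun class class III -up → peup.
Attach case accusative -os → peupos.
number = plural: zero marking, form stays peupos.
Apply vowel harmony: peupos → peipes.
Apply vowel deletion: peipes → pipes.
So the correct form is pipes, option (A).
(B) pesip is wrong: it has the affixes in the wrong order.
(C) pipess is wrong: it uses singular instead of plural for number.

A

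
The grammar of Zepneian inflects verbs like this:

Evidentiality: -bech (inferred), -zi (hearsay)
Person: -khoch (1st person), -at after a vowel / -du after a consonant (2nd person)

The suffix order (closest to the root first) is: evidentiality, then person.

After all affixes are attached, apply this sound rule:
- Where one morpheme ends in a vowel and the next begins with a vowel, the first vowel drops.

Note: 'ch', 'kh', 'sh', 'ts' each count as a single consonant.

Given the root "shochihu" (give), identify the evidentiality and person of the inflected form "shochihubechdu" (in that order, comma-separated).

inferred, 2nd person

Segment: shochihu-bech-du.
evidentiality: -bech → inferred.
person: -at/du → 2nd person.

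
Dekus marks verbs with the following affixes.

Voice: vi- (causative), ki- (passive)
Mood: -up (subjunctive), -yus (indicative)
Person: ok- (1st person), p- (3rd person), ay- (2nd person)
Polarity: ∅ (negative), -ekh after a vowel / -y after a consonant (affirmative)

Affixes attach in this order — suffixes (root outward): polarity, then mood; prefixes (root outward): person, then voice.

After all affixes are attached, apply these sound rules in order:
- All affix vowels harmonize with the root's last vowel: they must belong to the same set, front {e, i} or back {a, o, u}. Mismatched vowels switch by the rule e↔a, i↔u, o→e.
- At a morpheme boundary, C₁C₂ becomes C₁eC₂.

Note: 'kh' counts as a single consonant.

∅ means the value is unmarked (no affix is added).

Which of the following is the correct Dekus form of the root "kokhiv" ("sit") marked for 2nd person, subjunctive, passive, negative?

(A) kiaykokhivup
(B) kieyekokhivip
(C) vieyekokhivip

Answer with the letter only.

Attach person 2nd person ay- → aykokhiv.
Attach voice passive ki- → kiaykokhiv.
polarity = negative: zero marking, form stays kiaykokhiv.
Attach mood subjunctive -up → kiaykokhivup.
Apply vowel harmony: kiaykokhivup → kieykokhivip.
Apply epenthesis: kieykokhivip → kieyekokhivip.
So the correct form is kieyekokhivip, option (B).
(C) vieyekokhivip is wrong: it uses causative instead of passive for voice.
(A) kiaykokhivup is wrong: it fails to apply the sound rule(s).

B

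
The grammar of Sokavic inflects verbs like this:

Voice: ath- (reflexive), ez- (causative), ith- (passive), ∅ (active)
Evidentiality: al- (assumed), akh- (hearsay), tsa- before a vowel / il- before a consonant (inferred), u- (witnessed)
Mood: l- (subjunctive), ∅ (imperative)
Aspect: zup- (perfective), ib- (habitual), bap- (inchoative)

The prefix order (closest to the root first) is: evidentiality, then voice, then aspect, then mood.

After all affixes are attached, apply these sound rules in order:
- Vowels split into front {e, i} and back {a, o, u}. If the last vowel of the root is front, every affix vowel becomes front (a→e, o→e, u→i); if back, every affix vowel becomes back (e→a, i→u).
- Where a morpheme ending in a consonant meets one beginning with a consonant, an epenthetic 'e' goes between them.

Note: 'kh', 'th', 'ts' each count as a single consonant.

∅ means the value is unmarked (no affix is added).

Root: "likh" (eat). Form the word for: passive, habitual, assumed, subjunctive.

Attach evidentiality assumed al- → allikh.
Attach voice passive ith- → ithallikh.
Attach aspect habitual ib- → ibithallikh.
Attach mood subjunctive l- → libithallikh.
Apply vowel harmony: libithallikh → libithellikh.
Apply epenthesis: libithellikh → libithelelikh.

libithelelikh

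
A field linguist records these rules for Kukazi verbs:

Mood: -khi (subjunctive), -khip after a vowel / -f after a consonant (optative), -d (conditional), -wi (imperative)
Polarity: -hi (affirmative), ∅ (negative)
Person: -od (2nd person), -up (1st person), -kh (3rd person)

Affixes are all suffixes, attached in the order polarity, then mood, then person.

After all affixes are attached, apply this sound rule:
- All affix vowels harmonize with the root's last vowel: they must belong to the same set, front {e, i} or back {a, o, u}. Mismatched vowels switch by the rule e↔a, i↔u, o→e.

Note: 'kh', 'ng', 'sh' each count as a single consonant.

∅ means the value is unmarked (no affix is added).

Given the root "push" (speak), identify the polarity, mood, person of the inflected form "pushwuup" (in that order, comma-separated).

Segment: push-wi-up.
polarity: ∅ → negative.
mood: -wi → imperative.
person: -up → 1st person.

negative, imperative, 1st person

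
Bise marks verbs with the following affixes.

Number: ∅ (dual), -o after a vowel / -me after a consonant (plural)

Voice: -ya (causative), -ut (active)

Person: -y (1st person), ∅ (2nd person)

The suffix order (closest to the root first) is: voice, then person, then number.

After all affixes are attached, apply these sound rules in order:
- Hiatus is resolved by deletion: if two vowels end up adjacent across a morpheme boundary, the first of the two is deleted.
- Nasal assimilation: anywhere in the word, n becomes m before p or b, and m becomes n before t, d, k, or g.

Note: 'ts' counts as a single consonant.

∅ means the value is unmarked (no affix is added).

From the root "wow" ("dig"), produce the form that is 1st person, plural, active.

Attach voice active -ut → wowut.
Attach person 1st person -y → wowuty.
Attach number plural -me (after consonant 'y') → wowutyme.
Vowel deletion: no change.
Nasal assimilation: no change.

wowutyme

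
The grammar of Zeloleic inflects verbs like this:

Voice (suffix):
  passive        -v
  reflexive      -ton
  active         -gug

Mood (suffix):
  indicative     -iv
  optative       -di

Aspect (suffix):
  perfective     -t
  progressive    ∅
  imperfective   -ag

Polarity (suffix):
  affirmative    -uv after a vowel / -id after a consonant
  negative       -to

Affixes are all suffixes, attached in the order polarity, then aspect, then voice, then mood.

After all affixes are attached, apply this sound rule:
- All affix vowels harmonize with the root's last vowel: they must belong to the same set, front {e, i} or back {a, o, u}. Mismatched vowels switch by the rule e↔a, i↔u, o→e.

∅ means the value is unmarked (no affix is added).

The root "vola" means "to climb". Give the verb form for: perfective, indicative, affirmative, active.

Attach polarity affirmative -uv (after vowel 'a') → volauv.
Attach aspect perfective -t → volauvt.
Attach voice active -gug → volauvtgug.
Attach mood indicative -iv → volauvtgugiv.
Apply vowel harmony: volauvtgugiv → volauvtguguv.

volauvtguguv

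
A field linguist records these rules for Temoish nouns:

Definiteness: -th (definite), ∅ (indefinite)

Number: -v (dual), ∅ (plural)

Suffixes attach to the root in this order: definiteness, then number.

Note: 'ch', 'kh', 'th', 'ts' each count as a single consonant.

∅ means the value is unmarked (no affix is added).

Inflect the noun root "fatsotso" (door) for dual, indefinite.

definiteness = indefinite: zero marking, form stays fatsotso.
Attach number dual -v → fatsotsov.

fatsotsov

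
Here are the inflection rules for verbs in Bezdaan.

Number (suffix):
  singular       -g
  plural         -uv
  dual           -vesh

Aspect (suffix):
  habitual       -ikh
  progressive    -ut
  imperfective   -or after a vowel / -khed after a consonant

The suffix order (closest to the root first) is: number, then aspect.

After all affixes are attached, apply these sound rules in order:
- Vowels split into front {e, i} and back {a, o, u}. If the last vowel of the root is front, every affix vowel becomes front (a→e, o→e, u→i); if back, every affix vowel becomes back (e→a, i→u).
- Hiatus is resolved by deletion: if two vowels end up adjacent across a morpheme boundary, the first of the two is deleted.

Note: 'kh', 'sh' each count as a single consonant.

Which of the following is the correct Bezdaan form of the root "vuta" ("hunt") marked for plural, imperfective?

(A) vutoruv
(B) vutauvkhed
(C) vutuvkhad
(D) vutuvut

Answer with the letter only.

Attach number plural -uv → vutauv.
Attach aspect imperfective -khed (after consonant 'v') → vutauvkhed.
Apply vowel harmony: vutauvkhed → vutauvkhad.
Apply vowel deletion: vutauvkhad → vutuvkhad.
So the correct form is vutuvkhad, option (C).
(B) vutauvkhed is wrong: it fails to apply the sound rule(s).
(D) vutuvut is wrong: it uses progressive instead of imperfective for aspect.
(A) vutoruv is wrong: it has the affixes in the wrong order.

C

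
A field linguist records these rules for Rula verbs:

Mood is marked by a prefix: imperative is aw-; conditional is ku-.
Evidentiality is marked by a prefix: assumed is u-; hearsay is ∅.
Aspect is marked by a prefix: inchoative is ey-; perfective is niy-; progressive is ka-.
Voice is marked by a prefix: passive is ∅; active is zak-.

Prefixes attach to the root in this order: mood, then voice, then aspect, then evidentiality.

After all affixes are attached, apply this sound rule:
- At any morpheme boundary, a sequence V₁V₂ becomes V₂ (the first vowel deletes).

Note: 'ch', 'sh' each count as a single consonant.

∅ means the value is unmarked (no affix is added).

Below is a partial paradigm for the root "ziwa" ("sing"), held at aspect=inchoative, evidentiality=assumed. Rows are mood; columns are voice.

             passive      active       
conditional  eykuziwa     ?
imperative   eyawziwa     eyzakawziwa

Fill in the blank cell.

Attach mood conditional ku- → kuziwa.
Attach voice active zak- → zakkuziwa.
Attach aspect inchoative ey- → eyzakkuziwa.
Attach evidentiality assumed u- → ueyzakkuziwa.
Apply vowel deletion: ueyzakkuziwa → eyzakkuziwa.

eyzakkuziwa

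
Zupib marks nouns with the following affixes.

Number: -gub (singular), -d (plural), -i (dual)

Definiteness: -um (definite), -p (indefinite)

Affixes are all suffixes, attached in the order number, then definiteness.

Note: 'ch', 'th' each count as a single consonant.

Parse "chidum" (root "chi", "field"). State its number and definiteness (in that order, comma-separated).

Segment: chi-d-um.
number: -d → plural.
definiteness: -um → definite.

plural, definite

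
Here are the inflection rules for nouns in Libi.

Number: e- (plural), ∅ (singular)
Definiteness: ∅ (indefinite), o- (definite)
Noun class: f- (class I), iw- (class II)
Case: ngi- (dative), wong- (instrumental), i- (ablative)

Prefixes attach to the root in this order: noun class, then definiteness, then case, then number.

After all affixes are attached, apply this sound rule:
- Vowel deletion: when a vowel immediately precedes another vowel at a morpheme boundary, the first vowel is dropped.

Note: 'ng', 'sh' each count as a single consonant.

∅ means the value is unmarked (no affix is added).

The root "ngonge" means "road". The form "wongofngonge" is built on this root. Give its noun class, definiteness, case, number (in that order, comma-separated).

class I, definite, instrumental, singular

Segment: wong-o-f-ngonge.
noun class: f- → class I.
definiteness: o- → definite.
case: wong- → instrumental.
number: ∅ → singular.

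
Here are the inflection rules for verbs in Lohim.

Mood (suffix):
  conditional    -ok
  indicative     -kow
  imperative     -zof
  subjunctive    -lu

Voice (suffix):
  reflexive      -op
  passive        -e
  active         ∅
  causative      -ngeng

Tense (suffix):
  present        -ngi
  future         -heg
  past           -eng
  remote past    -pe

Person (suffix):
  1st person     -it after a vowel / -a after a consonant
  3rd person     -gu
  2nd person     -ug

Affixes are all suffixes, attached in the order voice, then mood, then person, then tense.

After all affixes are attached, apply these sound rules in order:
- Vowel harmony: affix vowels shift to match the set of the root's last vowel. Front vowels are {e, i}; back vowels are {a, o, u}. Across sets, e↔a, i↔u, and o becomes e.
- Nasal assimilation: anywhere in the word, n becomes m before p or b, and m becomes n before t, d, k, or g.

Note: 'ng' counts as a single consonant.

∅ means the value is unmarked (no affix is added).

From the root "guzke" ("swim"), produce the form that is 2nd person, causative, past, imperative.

guzkengengzefigeng

Attach voice causative -ngeng → guzkengeng.
Attach mood imperative -zof → guzkengengzof.
Attach person 2nd person -ug → guzkengengzofug.
Attach tense past -eng → guzkengengzofugeng.
Apply vowel harmony: guzkengengzofugeng → guzkengengzefigeng.
Nasal assimilation: no change.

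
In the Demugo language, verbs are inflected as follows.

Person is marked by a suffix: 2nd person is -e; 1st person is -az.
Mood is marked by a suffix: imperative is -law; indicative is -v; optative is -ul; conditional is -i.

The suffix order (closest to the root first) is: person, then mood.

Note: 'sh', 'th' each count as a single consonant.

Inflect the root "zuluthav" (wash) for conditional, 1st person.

Attach person 1st person -az → zuluthavaz.
Attach mood conditional -i → zuluthavazi.

zuluthavazi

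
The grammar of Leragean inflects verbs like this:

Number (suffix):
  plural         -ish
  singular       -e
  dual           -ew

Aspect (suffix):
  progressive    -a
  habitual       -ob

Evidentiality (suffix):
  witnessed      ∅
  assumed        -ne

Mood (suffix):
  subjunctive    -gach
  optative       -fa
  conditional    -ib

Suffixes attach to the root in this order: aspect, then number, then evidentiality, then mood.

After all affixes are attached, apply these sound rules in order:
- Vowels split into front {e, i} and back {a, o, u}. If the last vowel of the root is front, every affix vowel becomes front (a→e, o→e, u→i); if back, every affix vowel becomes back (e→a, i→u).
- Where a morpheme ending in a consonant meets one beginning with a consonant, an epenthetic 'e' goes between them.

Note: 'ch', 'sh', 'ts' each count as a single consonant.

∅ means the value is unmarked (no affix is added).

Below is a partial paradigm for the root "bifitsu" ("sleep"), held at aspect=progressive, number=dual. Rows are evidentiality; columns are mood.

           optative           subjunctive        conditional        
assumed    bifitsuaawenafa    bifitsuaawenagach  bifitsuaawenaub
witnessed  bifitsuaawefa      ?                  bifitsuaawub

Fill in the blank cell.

Attach aspect progressive -a → bifitsua.
Attach number dual -ew → bifitsuaew.
evidentiality = witnessed: zero marking, form stays bifitsuaew.
Attach mood subjunctive -gach → bifitsuaewgach.
Apply vowel harmony: bifitsuaewgach → bifitsuaawgach.
Apply epenthesis: bifitsuaawgach → bifitsuaawegach.

bifitsuaawegach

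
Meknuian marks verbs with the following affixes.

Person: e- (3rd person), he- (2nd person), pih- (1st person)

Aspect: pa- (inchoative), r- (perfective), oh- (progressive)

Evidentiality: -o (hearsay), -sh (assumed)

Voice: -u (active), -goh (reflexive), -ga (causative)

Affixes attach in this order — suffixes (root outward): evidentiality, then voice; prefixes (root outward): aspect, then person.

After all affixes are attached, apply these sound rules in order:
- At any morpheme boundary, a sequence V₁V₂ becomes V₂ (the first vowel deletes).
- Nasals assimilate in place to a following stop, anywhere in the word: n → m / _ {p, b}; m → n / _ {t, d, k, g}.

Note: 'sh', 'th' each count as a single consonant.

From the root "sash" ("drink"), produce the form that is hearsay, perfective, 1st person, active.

Attach evidentiality hearsay -o → sasho.
Attach aspect perfective r- → rsasho.
Attach person 1st person pih- → pihrsasho.
Attach voice active -u → pihrsashou.
Apply vowel deletion: pihrsashou → pihrsashu.
Nasal assimilation: no change.

pihrsashu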